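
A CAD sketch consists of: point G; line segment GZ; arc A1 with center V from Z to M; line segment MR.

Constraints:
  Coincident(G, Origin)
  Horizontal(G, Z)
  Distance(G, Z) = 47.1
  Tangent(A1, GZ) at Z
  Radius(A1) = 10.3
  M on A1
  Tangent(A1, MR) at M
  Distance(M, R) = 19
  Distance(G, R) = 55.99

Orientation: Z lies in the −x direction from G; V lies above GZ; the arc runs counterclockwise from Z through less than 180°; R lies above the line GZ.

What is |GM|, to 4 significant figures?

40.59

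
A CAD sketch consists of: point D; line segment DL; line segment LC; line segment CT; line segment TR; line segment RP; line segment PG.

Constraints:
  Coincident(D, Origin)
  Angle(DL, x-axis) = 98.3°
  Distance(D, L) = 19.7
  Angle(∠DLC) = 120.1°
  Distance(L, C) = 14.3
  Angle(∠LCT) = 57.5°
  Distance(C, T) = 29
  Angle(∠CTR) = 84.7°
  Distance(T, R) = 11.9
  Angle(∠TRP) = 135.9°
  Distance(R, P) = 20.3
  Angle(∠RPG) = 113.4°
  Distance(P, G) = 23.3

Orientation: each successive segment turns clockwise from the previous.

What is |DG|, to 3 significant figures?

36.0

∠TRP = 135.9° gives RP at 136° from the x-axis; with |RP| = 20.3, P = (-15.3, 13.4). ∠RPG = 113.4° gives PG at 69.9° from the x-axis; with |PG| = 23.3, G = (-7.27, 35.3). Then |DG| = |G − D| = 36.0.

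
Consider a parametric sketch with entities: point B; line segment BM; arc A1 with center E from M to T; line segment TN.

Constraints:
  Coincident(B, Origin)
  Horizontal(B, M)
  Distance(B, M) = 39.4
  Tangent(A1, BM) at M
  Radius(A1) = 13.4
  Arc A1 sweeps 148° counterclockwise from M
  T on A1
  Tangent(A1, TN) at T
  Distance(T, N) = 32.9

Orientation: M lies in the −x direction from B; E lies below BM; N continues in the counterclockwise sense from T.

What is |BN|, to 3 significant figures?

46.1

B is at the origin; BM is horizontal with |BM| = 39.4 and M on the −x side, so M = (-39.4, 0.00). Tangency of A1 to BM means the radius EM is perpendicular to BM, so E = M + (0, -13.4) = (-39.4, -13.4). On A1, M sits at bearing 90° from E; a 148° counterclockwise sweep puts T at bearing 238°, so T = E + 13.4·(cos 238°, sin 238°) = (-46.5, -24.8). A1 meets TN tangentially, so ET is at right angles to TN, so TN runs along (−sin 238°, cos 238°); with |TN| = 32.9, N = (-18.6, -42.2). Then |BN| = |N − B| = 46.1.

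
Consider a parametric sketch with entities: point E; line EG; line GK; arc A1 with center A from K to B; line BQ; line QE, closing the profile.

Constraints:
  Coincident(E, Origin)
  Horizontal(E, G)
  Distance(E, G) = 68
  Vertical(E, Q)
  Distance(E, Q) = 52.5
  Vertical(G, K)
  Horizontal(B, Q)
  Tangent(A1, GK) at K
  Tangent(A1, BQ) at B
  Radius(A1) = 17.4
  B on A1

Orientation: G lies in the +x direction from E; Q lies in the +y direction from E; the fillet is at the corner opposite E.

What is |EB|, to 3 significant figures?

72.9

E is at the origin; E and G share the same y with |EG| = 68.0 and G on the +x side, so G = (68.0, 0.00). EQ is vertical with |EQ| = 52.5 and Q on the +y side, so Q = (0.00, 52.5). The virtual corner opposite E is at (68.0, 52.5). Tangency of A1 to GK means the radius AK is perpendicular to GK and the tangent condition forces AB to be normal to BQ, with radius 17.4, so the center A sits 17.4 in from both sides at A = (50.6, 35.1). That places the tangent points at K = (68.0, 35.1) on GK and B = (50.6, 52.5) on BQ. Then |EB| = |B − E| = 72.9.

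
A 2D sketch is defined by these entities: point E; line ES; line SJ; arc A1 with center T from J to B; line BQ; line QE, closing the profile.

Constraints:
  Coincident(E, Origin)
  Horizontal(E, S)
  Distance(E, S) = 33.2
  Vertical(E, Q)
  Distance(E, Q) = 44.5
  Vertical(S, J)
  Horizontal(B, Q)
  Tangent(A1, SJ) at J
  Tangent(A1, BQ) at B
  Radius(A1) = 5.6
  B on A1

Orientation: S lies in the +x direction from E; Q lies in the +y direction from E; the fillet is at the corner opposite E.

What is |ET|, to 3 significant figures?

47.7

E is at the origin; E and S share the same y with |ES| = 33.2 and S on the +x side, so S = (33.2, 0.00). E and Q share the same x with |EQ| = 44.5 and Q on the +y side, so Q = (0.00, 44.5). The virtual corner opposite E is at (33.2, 44.5). Tangency of A1 to SJ means the radius TJ is perpendicular to SJ and A1 meets BQ tangentially, so TB is at right angles to BQ, with radius 5.6, so the center T sits 5.6 in from both sides at T = (27.6, 38.9). Then |ET| = |T − E| = 47.7.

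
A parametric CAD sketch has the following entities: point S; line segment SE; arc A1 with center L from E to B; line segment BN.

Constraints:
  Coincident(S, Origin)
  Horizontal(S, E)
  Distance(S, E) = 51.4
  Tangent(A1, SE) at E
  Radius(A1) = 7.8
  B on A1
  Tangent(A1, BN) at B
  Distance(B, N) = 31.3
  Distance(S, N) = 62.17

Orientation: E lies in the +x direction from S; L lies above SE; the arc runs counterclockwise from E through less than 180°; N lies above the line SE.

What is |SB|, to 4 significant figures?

59.64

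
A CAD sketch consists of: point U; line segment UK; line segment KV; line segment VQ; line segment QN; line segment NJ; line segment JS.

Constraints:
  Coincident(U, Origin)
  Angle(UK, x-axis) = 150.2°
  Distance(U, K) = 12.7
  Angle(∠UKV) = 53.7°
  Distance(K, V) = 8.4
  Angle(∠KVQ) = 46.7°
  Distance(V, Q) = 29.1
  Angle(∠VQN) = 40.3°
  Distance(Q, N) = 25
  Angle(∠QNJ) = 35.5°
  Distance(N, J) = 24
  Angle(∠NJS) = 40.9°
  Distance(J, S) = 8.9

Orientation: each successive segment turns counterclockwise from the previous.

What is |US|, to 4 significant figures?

13.90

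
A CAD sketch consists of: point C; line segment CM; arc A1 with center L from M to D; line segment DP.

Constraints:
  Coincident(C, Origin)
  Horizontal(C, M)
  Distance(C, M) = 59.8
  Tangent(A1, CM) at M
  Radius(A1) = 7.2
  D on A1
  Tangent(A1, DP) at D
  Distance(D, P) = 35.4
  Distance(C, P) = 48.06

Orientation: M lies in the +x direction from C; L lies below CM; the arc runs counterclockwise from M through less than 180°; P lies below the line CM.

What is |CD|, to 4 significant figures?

53.83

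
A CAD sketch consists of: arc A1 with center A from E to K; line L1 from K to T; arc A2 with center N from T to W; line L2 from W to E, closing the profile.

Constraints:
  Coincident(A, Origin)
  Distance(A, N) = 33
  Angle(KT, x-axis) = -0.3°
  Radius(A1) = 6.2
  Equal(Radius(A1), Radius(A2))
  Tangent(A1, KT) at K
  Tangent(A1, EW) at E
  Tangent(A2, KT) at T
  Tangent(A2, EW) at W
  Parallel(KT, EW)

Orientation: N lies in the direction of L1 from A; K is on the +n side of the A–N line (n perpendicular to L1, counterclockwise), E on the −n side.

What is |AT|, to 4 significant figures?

33.58

The slot axis is L1's direction at -0.3°, so u = (cos -0.3°, sin -0.3°) = (1.000, -0.005236) and n = (−sin -0.3°, cos -0.3°) = (0.005236, 1.000). A is at the origin and N lies 33.0 along u from A, so N = 33.0·u = (33.00, -0.1728). Tangency of A1 to both parallel lines with radius 6.2 puts K and E at A ± 6.2·n: K = (0.03246, 6.200), E = (-0.03246, -6.200). Equal radii place T and W the same way about N: T = N + 6.2·n = (33.03, 6.027), W = N − 6.2·n = (32.97, -6.373). Then |AT| = |T − A| = 33.58.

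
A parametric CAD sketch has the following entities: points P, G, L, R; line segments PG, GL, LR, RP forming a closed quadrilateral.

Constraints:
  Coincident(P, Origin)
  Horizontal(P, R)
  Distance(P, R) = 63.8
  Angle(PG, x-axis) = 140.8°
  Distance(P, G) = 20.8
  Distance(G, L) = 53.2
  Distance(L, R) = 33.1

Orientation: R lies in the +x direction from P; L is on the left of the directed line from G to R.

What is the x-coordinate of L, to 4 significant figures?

36.75

Checks: |GL| = 53.20 ✓; |LR| = 33.10 ✓.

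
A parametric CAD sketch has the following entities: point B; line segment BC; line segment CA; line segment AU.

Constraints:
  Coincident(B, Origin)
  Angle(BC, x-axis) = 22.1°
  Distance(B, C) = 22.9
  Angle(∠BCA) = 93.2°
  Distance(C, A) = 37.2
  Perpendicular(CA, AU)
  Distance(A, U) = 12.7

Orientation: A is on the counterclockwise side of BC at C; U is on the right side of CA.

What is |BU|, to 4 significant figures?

52.40

∠BCA = 93.2°, so CA runs at 22.1° + (180° − 93.2°) = 108.9° from the x-axis; with |CA| = 37.2, A = C + 37.2·(cos 108.9°, sin 108.9°) = (9.168, 43.81). CA ⟂ AU; with |AU| = 12.7 on the right of CA, U = A + 12.7·(0.9461, 0.3239) = (21.18, 47.92). Then |BU| = |U − B| = 52.40.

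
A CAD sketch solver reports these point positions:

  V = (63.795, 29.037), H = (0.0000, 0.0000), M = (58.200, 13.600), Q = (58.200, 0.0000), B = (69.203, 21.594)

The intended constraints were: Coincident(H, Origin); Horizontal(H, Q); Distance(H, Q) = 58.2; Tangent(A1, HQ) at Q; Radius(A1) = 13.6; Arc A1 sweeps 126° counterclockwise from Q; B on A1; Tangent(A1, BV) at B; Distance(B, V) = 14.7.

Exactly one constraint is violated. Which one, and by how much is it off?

Distance(B, V) = 14.7 — off by 5.50.

H = (0.00, 0.00) ✓; H.y = 0.00, Q.y = 0.00 ✓; |HQ| = 58.20 ✓; ∠(MQ, QH) = 90.00° ✓; |MQ| = 13.60 ✓; bearing(M→B) − bearing(M→Q) = 126.0° ✓; |MB| = 13.60 ✓; ∠(MB, BV) = 90.00° ✓; |BV| = 9.200 ✗.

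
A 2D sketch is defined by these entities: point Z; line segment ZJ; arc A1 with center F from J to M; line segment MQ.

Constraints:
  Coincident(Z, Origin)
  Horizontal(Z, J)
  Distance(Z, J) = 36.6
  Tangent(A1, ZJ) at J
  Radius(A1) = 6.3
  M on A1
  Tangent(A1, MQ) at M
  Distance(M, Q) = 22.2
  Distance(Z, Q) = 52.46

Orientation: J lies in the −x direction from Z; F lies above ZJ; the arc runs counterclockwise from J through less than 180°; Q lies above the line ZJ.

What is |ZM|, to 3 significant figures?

33.0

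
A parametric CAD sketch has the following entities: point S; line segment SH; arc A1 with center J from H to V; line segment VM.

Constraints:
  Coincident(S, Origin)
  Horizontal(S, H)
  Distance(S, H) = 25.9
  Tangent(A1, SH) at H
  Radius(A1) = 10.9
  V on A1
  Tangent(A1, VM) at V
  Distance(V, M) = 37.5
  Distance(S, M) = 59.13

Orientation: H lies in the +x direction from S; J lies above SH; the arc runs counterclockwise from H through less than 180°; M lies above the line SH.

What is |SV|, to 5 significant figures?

38.681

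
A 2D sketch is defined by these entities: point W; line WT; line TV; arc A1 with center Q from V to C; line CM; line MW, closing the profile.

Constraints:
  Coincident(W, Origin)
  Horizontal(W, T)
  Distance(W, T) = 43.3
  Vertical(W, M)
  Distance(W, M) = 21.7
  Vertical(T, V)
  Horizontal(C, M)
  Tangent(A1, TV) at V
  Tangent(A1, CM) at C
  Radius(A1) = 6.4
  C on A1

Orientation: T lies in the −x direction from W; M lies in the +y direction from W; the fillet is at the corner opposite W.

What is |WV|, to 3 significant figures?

45.9

W is at the origin; WT is horizontal with |WT| = 43.3 and T on the −x side, so T = (-43.3, 0.00). WM is vertical with |WM| = 21.7 and M on the +y side, so M = (0.00, 21.7). The virtual corner opposite W is at (-43.3, 21.7). The tangent condition forces QV to be normal to TV and tangency of A1 to CM means the radius QC is perpendicular to CM, with radius 6.4, so the center Q sits 6.4 in from both sides at Q = (-36.9, 15.3). That places the tangent points at V = (-43.3, 15.3) on TV and C = (-36.9, 21.7) on CM. Then |WV| = |V − W| = 45.9.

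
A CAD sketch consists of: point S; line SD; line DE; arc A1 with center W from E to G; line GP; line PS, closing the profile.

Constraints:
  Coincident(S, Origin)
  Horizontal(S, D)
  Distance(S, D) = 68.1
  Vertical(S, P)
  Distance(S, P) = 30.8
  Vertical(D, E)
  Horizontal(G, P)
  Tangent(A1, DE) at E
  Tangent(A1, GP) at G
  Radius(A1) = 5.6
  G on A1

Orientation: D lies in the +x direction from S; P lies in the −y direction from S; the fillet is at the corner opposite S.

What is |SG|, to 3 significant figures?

69.7

S is at the origin; S and D share the same y with |SD| = 68.1 and D on the +x side, so D = (68.1, 0.00). S and P share the same x with |SP| = 30.8 and P on the −y side, so P = (0.00, -30.8). The virtual corner opposite S is at (68.1, -30.8). Tangency of A1 to DE means the radius WE is perpendicular to DE and the tangent condition forces WG to be normal to GP, with radius 5.6, so the center W sits 5.6 in from both sides at W = (62.5, -25.2). That places the tangent points at E = (68.1, -25.2) on DE and G = (62.5, -30.8) on GP. Then |SG| = |G − S| = 69.7.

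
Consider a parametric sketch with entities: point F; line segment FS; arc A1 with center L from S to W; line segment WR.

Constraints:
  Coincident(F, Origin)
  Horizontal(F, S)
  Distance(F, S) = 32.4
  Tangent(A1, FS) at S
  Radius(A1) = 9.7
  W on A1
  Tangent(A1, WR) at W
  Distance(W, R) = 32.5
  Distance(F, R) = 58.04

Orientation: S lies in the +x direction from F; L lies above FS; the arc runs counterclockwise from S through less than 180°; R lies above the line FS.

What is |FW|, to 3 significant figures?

43.4

Checks: |LS| = 9.700 ✓; |LW| = 9.700 ✓; ∠(LW, WR) = 90.00° ✓; |WR| = 32.50 ✓; |FR| = 58.04 ✓.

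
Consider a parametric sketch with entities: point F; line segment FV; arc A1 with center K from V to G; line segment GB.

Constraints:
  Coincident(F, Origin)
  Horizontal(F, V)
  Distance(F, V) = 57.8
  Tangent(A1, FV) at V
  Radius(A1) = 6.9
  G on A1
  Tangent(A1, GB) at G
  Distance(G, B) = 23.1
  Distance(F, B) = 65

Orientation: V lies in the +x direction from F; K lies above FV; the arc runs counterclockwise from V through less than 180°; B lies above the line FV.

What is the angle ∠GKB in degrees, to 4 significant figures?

73.37°

Checks: |KG| = 6.900 ✓; ∠(KG, GB) = 90.00° ✓; |GB| = 23.10 ✓; |FB| = 65.00 ✓.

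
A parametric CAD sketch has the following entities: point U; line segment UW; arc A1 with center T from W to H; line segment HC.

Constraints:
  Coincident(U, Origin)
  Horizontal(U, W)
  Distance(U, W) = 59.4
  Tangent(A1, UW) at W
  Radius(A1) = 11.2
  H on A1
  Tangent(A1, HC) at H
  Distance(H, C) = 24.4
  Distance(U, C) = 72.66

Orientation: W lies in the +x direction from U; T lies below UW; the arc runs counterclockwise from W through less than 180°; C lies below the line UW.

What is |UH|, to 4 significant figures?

52.49

Checks: U = (0.00, 0.00) ✓; U.y = 0.00, W.y = 0.00 ✓; |TH| = 11.20 ✓; ∠(TH, HC) = 90.00° ✓; |HC| = 24.40 ✓; |UC| = 72.66 ✓.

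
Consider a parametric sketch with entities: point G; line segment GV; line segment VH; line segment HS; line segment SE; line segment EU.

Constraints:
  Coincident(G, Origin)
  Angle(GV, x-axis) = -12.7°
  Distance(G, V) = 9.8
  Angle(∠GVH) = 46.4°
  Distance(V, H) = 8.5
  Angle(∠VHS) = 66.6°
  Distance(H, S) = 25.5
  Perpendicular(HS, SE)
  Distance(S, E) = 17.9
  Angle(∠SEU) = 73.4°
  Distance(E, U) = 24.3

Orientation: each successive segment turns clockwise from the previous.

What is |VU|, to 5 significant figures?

3.3643

G is at the origin; GV runs at -12.7° with length 9.8, so V = (9.5602, -2.1545). ∠GVH = 46.4° gives VH at -146.30° from the x-axis; with |VH| = 8.5, H = (2.4886, -6.8707). ∠VHS = 66.6° gives HS at 100.30° from the x-axis; with |HS| = 25.5, S = (-2.0708, 18.218). HS is perpendicular to SE, so SE runs at 10.300°; with |SE| = 17.9, E = (15.541, 21.419). ∠SEU = 73.4° gives EU at -96.300° from the x-axis; with |EU| = 24.3, U = (12.874, -2.7343). Then |VU| = |U − V| = 3.3643.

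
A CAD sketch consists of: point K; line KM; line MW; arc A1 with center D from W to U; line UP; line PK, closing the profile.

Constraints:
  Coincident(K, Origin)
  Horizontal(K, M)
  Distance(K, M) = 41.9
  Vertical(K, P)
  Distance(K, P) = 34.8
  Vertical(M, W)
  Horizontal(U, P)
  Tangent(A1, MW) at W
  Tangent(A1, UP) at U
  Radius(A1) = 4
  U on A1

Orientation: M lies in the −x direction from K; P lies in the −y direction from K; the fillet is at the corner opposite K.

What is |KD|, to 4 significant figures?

48.84

K is at the origin; KM is horizontal with |KM| = 41.9 and M on the −x side, so M = (-41.90, 0.000). KP is vertical with |KP| = 34.8 and P on the −y side, so P = (0.000, -34.80). The virtual corner opposite K is at (-41.90, -34.80). The tangent condition forces DW to be normal to MW and A1 meets UP tangentially, so DU is at right angles to UP, with radius 4.0, so the center D sits 4.0 in from both sides at D = (-37.90, -30.80). Then |KD| = |D − K| = 48.84.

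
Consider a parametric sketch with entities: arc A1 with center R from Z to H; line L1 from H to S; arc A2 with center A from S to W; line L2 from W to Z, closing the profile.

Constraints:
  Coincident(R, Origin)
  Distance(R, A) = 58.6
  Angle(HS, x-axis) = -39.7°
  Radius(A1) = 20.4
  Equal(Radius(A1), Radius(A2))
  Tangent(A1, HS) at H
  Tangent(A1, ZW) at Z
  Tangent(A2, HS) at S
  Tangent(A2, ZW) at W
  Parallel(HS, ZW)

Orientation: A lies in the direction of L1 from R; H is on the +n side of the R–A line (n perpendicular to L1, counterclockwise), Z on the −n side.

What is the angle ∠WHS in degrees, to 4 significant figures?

34.85°

The slot axis is L1's direction at -39.7°, so u = (cos -39.7°, sin -39.7°) = (0.7694, -0.6388) and n = (−sin -39.7°, cos -39.7°) = (0.6388, 0.7694). R is at the origin and A lies 58.6 along u from R, so A = 58.6·u = (45.09, -37.43). Tangency of A1 to both parallel lines with radius 20.4 puts H and Z at R ± 20.4·n: H = (13.03, 15.70), Z = (-13.03, -15.70). Equal radii place S and W the same way about A: S = A + 20.4·n = (58.12, -21.74), W = A − 20.4·n = (32.06, -53.13). Then cos ∠WHS = HW·HS / (|HW||HS|), giving 34.85°.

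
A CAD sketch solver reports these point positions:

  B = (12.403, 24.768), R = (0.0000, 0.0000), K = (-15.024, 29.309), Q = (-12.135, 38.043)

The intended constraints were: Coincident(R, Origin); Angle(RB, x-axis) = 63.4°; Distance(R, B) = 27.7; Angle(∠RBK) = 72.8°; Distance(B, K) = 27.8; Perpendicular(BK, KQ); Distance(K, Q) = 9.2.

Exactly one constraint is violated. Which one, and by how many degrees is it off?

Perpendicular(BK, KQ) — off by 8.90°.

R = (0.00, 0.00) ✓; RB at 63.40° ✓; |RB| = 27.70 ✓; ∠RBK = 72.80° ✓; |BK| = 27.80 ✓; ∠(BK, KQ) = 98.90° ✗; |KQ| = 9.199 ✓.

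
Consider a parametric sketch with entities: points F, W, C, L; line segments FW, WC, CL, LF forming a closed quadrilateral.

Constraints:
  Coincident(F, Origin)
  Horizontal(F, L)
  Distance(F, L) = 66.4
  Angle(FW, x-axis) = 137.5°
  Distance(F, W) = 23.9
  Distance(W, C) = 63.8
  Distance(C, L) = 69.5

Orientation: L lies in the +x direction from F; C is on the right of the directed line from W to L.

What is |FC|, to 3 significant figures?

42.5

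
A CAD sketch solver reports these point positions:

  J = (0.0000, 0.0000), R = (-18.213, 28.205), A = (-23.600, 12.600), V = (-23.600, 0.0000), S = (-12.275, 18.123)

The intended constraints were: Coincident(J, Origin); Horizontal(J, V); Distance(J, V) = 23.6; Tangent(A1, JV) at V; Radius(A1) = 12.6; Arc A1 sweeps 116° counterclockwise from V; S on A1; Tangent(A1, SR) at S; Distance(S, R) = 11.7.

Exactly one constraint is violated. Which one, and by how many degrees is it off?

Tangent(A1, SR) at S — off by 4.50°.

J = (0.00, 0.00) ✓; J.y = 0.00, V.y = 0.00 ✓; |JV| = 23.60 ✓; ∠(AV, VJ) = 90.00° ✓; |AV| = 12.60 ✓; bearing(A→S) − bearing(A→V) = 116.0° ✓; |AS| = 12.60 ✓; ∠(AS, SR) = 85.50° ✗; |SR| = 11.70 ✓.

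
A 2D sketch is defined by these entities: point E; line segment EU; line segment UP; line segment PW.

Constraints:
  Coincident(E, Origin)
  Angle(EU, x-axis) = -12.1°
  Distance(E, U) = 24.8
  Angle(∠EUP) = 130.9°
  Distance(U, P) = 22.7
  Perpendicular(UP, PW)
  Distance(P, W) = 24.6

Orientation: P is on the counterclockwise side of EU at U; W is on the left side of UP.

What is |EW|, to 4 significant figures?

39.38

E is at the origin; EU runs at -12.1° with length 24.8, so U = 24.8·(cos -12.1°, sin -12.1°) = (24.25, -5.199). ∠EUP = 130.9°, so UP runs at -12.1° + (180° − 130.9°) = 37.00° from the x-axis; with |UP| = 22.7, P = U + 22.7·(cos 37.00°, sin 37.00°) = (42.38, 8.463). UP ⟂ PW; with |PW| = 24.6 on the left of UP, W = P + 24.6·(-0.6018, 0.7986) = (27.57, 28.11). Then |EW| = |W − E| = 39.38.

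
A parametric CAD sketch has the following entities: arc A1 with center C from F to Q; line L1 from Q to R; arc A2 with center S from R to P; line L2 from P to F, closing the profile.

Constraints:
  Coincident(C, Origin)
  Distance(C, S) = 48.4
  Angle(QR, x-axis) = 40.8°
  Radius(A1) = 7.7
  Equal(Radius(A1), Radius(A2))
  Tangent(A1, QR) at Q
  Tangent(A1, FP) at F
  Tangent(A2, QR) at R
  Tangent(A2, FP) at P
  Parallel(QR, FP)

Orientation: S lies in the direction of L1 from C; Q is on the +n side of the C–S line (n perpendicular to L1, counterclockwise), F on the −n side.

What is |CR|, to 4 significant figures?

49.01

The slot axis is L1's direction at 40.8°, so u = (cos 40.8°, sin 40.8°) = (0.7570, 0.6534) and n = (−sin 40.8°, cos 40.8°) = (-0.6534, 0.7570). C is at the origin and S lies 48.4 along u from C, so S = 48.4·u = (36.64, 31.63). Tangency of A1 to both parallel lines with radius 7.7 puts Q and F at C ± 7.7·n: Q = (-5.031, 5.829), F = (5.031, -5.829). Equal radii place R and P the same way about S: R = S + 7.7·n = (31.61, 37.45), P = S − 7.7·n = (41.67, 25.80). Then |CR| = |R − C| = 49.01.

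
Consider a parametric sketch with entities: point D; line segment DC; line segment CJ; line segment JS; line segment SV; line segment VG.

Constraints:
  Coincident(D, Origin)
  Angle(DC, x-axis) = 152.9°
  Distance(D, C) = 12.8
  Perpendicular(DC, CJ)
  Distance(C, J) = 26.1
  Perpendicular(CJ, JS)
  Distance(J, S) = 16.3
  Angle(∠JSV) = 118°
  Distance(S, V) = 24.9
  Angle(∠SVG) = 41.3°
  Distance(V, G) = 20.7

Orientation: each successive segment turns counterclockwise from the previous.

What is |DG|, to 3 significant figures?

12.2

D is at the origin; DC runs at 152.9° with length 12.8, so C = (-11.4, 5.83). DC ⟂ CJ, so CJ runs at -117°; with |CJ| = 26.1, J = (-23.3, -17.4). The perpendicularity gives JS at right angles to CJ, so JS runs at -27.1°; with |JS| = 16.3, S = (-8.77, -24.8). ∠JSV = 118.0° gives SV at 34.9° from the x-axis; with |SV| = 24.9, V = (11.6, -10.6). ∠SVG = 41.3° gives VG at 174° from the x-axis; with |VG| = 20.7, G = (-8.92, -8.28). Then |DG| = |G − D| = 12.2.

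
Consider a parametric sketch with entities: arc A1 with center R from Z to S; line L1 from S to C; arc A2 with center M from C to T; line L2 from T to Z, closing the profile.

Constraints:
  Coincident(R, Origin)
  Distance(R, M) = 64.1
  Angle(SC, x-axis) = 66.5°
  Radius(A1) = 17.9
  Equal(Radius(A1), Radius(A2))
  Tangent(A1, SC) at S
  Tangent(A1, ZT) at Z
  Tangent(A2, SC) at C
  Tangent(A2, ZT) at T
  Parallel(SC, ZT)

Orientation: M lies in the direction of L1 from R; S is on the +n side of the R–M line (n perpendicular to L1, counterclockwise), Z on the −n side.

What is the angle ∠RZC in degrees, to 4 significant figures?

60.82°

Tangency of A1 to both parallel lines with radius 17.9 puts S and Z at R ± 17.9·n: S = (-16.42, 7.138), Z = (16.42, -7.138). Equal radii place C and T the same way about M: C = M + 17.9·n = (9.144, 65.92), T = M − 17.9·n = (41.98, 51.65). Then cos ∠RZC = ZR·ZC / (|ZR||ZC|), giving 60.82°.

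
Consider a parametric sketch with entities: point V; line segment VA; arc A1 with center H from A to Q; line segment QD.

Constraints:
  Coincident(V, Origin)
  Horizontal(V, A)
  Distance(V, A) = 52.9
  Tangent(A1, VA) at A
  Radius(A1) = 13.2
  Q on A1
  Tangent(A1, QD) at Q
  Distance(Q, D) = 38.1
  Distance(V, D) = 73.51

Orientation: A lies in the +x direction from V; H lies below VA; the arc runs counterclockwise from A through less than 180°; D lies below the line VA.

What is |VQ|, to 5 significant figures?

43.544

Checks: |VA| = 52.90 ✓; |HQ| = 13.20 ✓; ∠(HQ, QD) = 90.00° ✓; |QD| = 38.10 ✓; |VD| = 73.51 ✓.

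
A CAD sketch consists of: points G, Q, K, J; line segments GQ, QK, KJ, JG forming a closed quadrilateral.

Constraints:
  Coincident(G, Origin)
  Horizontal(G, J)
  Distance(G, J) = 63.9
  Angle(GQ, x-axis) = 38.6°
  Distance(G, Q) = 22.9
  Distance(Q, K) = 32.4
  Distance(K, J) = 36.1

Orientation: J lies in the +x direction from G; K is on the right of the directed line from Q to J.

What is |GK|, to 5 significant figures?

34.720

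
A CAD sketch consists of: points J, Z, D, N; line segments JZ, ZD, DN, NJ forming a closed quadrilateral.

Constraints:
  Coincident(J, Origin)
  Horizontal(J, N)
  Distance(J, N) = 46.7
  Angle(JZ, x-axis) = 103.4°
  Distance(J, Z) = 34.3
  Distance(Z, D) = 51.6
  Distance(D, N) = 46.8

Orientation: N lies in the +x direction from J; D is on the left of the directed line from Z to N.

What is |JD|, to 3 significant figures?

62.7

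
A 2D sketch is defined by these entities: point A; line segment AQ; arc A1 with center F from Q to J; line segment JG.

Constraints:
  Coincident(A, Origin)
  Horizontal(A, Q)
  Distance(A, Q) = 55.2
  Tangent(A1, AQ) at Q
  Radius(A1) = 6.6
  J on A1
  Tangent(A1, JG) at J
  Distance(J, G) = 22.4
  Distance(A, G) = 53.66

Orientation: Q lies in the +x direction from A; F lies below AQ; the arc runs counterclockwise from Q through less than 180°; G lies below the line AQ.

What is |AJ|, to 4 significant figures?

48.99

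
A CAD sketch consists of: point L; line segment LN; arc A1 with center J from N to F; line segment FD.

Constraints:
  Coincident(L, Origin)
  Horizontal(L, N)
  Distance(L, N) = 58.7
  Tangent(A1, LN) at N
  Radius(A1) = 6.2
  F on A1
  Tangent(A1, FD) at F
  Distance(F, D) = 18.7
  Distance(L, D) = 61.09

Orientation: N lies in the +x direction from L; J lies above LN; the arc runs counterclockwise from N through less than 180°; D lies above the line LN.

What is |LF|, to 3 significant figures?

64.8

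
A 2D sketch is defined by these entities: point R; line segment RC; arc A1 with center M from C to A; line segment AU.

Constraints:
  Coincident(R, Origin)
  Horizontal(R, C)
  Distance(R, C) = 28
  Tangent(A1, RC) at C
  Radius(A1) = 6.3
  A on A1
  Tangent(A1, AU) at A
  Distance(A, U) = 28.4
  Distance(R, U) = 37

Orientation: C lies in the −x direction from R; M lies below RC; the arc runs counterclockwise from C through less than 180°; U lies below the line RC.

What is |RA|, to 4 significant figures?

34.59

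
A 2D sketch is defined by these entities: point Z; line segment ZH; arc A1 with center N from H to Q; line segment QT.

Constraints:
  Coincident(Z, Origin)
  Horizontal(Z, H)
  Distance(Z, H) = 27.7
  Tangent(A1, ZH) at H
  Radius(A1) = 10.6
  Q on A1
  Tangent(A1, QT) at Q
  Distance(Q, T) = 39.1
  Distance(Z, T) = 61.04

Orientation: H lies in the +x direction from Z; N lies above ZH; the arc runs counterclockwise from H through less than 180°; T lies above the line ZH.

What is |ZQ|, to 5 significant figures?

39.994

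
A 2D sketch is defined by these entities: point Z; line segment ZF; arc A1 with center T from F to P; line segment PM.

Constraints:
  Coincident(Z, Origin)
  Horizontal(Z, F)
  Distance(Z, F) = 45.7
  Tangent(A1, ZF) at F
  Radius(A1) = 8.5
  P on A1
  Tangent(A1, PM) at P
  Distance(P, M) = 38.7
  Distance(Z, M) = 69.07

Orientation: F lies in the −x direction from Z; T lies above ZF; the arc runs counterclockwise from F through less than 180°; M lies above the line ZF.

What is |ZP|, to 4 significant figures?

39.25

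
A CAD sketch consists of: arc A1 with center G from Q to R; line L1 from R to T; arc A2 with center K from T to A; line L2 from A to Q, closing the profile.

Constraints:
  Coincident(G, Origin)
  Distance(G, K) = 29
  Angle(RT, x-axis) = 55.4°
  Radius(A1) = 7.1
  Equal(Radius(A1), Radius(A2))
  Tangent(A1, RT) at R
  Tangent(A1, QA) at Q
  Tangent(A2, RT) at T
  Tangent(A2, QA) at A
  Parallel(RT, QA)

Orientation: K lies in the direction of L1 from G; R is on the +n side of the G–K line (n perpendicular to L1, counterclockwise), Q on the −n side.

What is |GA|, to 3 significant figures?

29.9

The slot axis is L1's direction at 55.4°, so u = (cos 55.4°, sin 55.4°) = (0.568, 0.823) and n = (−sin 55.4°, cos 55.4°) = (-0.823, 0.568). G is at the origin and K lies 29.0 along u from G, so K = 29.0·u = (16.5, 23.9). Tangency of A1 to both parallel lines with radius 7.1 puts R and Q at G ± 7.1·n: R = (-5.84, 4.03), Q = (5.84, -4.03). Equal radii place T and A the same way about K: T = K + 7.1·n = (10.6, 27.9), A = K − 7.1·n = (22.3, 19.8). Then |GA| = |A − G| = 29.9.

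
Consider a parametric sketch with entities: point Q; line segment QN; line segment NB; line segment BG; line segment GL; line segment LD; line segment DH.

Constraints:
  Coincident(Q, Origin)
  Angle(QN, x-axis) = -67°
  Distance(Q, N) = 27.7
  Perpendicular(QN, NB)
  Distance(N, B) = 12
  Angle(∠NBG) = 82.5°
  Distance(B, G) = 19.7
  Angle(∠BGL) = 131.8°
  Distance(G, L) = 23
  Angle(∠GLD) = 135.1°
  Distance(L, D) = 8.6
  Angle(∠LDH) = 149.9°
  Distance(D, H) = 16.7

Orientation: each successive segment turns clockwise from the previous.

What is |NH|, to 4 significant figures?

36.64

Q is at the origin; QN runs at -67.0° with length 27.7, so N = (10.82, -25.50). The perpendicularity gives NB at right angles to QN, so NB runs at -157.0°; with |NB| = 12.0, B = (-0.2228, -30.19). ∠NBG = 82.5° gives BG at 105.5° from the x-axis; with |BG| = 19.7, G = (-5.487, -11.20). ∠BGL = 131.8° gives GL at 57.30° from the x-axis; with |GL| = 23.0, L = (6.938, 8.152). ∠GLD = 135.1° gives LD at 12.40° from the x-axis; with |LD| = 8.6, D = (15.34, 9.998). ∠LDH = 149.9° gives DH at -17.70° from the x-axis; with |DH| = 16.7, H = (31.25, 4.921). Then |NH| = |H − N| = 36.64.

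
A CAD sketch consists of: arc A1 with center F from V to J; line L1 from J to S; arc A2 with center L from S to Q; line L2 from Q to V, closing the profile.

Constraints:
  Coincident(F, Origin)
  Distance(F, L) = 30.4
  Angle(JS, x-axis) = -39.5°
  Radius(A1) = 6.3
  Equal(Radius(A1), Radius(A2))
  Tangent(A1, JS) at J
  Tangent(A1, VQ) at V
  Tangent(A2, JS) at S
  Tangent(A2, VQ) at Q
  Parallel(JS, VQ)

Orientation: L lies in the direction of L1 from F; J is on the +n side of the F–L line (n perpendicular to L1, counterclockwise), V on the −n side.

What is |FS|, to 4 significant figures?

31.05

The slot axis is L1's direction at -39.5°, so u = (cos -39.5°, sin -39.5°) = (0.7716, -0.6361) and n = (−sin -39.5°, cos -39.5°) = (0.6361, 0.7716). F is at the origin and L lies 30.4 along u from F, so L = 30.4·u = (23.46, -19.34). Tangency of A1 to both parallel lines with radius 6.3 puts J and V at F ± 6.3·n: J = (4.007, 4.861), V = (-4.007, -4.861). Equal radii place S and Q the same way about L: S = L + 6.3·n = (27.46, -14.48), Q = L − 6.3·n = (19.45, -24.20). Then |FS| = |S − F| = 31.05.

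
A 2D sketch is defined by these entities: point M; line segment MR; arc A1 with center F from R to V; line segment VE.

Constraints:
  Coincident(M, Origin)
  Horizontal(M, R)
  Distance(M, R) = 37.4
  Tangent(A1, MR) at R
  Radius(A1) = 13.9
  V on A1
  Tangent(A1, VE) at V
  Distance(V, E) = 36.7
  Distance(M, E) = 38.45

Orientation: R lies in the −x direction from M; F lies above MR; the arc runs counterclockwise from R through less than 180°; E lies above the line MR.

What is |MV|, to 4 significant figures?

26.40

M is at the origin; MR is horizontal with |MR| = 37.4 and R on the −x side, so R = (-37.40, 0.000). A1 meets MR tangentially, so FR is at right angles to MR, so F = R + (0, 13.9) = (-37.40, 13.90). Since FV ⟂ VE (tangency), |FE| = √(13.9² + 36.7²) = 39.24 regardless of where V sits on A1. So E lies on both circle(M, 38.45) and circle(F, 39.24); the above-MR intersection is E = (-6.365, 37.92). V is the foot of the tangent from E: V = (-25.55, 6.634).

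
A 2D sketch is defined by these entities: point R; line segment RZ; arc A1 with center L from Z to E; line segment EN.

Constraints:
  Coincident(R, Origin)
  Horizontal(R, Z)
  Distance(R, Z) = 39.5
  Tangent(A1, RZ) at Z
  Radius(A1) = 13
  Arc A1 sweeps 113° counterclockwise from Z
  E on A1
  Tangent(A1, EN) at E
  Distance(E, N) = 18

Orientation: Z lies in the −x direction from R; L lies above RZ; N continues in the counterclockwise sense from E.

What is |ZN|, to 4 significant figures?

35.00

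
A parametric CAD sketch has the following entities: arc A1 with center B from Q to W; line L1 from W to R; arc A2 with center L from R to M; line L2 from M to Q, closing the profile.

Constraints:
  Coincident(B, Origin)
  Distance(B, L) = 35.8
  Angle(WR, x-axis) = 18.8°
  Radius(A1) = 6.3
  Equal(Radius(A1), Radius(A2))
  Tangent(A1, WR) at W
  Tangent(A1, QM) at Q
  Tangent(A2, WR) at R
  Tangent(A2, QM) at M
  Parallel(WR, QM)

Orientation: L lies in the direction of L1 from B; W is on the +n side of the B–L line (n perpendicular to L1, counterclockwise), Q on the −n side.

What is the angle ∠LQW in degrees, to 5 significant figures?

80.019°

The slot axis is L1's direction at 18.8°, so u = (cos 18.8°, sin 18.8°) = (0.94665, 0.32227) and n = (−sin 18.8°, cos 18.8°) = (-0.32227, 0.94665). B is at the origin and L lies 35.8 along u from B, so L = 35.8·u = (33.890, 11.537). Tangency of A1 to both parallel lines with radius 6.3 puts W and Q at B ± 6.3·n: W = (-2.0303, 5.9639), Q = (2.0303, -5.9639). Then cos ∠LQW = QL·QW / (|QL||QW|), giving 80.019°.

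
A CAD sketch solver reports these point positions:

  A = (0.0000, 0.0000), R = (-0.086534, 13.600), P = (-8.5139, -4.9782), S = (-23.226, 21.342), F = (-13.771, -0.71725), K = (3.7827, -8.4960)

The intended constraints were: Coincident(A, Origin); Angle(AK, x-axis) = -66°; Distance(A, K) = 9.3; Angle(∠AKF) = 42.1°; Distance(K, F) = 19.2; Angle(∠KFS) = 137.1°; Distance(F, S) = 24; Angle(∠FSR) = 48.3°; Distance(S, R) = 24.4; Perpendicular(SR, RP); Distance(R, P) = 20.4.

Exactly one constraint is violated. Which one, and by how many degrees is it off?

Perpendicular(SR, RP) — off by 5.90°.

A = (0.00, 0.00) ✓; AK at -66.00° ✓; |AK| = 9.300 ✓; ∠AKF = 42.10° ✓; |KF| = 19.20 ✓; ∠KFS = 137.1° ✓; |FS| = 24.00 ✓; ∠FSR = 48.30° ✓; |SR| = 24.40 ✓; ∠(SR, RP) = 95.90° ✗; |RP| = 20.40 ✓.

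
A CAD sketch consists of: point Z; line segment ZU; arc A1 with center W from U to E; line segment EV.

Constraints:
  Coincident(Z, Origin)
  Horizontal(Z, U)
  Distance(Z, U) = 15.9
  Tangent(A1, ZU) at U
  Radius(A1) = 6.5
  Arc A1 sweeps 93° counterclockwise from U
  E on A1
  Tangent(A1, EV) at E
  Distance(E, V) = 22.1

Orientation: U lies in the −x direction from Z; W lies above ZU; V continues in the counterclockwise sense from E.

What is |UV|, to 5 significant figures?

29.398

Z is at the origin; ZU is horizontal with |ZU| = 15.9 and U on the −x side, so U = (-15.900, 0.0000). The tangent condition forces WU to be normal to ZU, so W = U + (0, 6.5) = (-15.900, 6.5000). On A1, U sits at bearing -90° from W; a 93° counterclockwise sweep puts E at bearing 3°, so E = W + 6.5·(cos 3°, sin 3°) = (-9.4089, 6.8402). A1 meets EV tangentially, so WE is at right angles to EV, so EV runs along (−sin 3°, cos 3°); with |EV| = 22.1, V = (-10.566, 28.910). Then |UV| = |V − U| = 29.398.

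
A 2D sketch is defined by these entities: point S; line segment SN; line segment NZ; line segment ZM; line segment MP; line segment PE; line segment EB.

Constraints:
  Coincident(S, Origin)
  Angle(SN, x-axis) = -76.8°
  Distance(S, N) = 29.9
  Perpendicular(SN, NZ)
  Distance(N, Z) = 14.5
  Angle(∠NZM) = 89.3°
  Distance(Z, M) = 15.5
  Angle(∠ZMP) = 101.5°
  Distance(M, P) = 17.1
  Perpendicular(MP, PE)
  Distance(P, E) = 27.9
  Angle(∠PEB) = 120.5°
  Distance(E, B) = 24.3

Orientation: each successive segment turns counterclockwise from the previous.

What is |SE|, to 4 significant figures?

39.37

S is at the origin; SN runs at -76.8° with length 29.9, so N = (6.828, -29.11). The perpendicularity gives NZ at right angles to SN, so NZ runs at 13.20°; with |NZ| = 14.5, Z = (20.94, -25.80). ∠NZM = 89.3° gives ZM at 103.9° from the x-axis; with |ZM| = 15.5, M = (17.22, -10.75). ∠ZMP = 101.5° gives MP at -177.6° from the x-axis; with |MP| = 17.1, P = (0.1361, -11.47). MP is perpendicular to PE, so PE runs at -87.60°; with |PE| = 27.9, E = (1.304, -39.34). Then |SE| = |E − S| = 39.37.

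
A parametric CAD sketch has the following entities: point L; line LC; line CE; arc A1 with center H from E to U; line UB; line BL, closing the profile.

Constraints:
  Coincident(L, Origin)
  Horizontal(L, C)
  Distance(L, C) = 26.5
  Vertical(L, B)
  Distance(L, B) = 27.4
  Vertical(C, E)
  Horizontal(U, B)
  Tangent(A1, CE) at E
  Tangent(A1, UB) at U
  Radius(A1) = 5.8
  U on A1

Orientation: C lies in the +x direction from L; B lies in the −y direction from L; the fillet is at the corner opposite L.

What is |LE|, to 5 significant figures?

34.188

The virtual corner opposite L is at (26.500, -27.400). Tangency of A1 to CE means the radius HE is perpendicular to CE and A1 meets UB tangentially, so HU is at right angles to UB, with radius 5.8, so the center H sits 5.8 in from both sides at H = (20.700, -21.600). That places the tangent points at E = (26.500, -21.600) on CE and U = (20.700, -27.400) on UB. Then |LE| = |E − L| = 34.188.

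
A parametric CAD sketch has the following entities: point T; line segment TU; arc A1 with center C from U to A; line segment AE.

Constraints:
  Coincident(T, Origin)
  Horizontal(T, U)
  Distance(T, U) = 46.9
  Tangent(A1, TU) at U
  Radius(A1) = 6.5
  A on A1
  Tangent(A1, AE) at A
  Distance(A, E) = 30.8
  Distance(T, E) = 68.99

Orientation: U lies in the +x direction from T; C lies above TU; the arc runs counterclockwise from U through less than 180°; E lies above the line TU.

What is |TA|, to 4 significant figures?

53.54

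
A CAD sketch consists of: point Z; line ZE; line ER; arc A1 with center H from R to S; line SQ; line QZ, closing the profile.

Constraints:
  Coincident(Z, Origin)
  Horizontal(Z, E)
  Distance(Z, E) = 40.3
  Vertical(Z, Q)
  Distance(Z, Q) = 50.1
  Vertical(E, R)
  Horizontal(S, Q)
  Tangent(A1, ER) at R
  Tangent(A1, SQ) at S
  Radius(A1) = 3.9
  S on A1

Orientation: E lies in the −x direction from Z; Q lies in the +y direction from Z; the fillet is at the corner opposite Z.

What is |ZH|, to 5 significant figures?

58.817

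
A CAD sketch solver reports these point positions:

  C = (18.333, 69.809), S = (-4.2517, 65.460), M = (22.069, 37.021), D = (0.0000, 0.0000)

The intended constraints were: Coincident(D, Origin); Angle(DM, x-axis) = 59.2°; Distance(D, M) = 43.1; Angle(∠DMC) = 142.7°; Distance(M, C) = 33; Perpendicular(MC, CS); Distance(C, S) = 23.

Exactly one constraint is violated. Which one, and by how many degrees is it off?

Perpendicular(MC, CS) — off by 4.40°.

D = (0.00, 0.00) ✓; DM at 59.20° ✓; |DM| = 43.10 ✓; ∠DMC = 142.7° ✓; |MC| = 33.00 ✓; ∠(MC, CS) = 94.40° ✗; |CS| = 23.00 ✓.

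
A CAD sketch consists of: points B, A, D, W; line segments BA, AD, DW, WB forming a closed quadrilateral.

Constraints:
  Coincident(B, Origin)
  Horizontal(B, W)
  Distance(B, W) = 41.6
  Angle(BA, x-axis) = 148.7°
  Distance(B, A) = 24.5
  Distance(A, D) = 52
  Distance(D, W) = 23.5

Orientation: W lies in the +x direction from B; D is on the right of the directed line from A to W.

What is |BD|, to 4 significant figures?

27.50

B is at the origin; BW is horizontal with |BW| = 41.6 and W in +x, so W = (41.6, 0). BA runs at 148.7° with |BA| = 24.5, so A = (-20.93, 12.73). D is determined by |AD| = 52.0 and |DW| = 23.5 together: it lies at the intersection of circle(A, 52.0) and circle(W, 23.5). With |AW| = 63.82, the foot of the radical line on AW is 48.77 from A and the perpendicular offset is √(52.0² − 48.77²) = 18.05. Taking the right-of-AW solution: D = (23.25, -14.68).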